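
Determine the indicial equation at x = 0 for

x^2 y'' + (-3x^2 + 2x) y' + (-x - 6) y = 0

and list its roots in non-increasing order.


Divide by x^2 to reach normal form y'' + P_1(x) y' + P_2(x) y = 0 with P_1(x) = -3 + 2/x and P_2(x) = -1/x - 6/x^2.
x = 0 is a singular point because the y'-coefficient -3 + 2/x has a pole at x = 0 and the y-coefficient -1/x - 6/x^2 has a pole at x = 0.
It is a regular singular point because x P_1(x) = p(x) = 2 - 3x and x^2 P_2(x) = q(x) = -x - 6 are polynomials, hence analytic at x = 0.
p(0) = 2,  q(0) = -6.
Indicial equation: r(r-1) + p(0) r + q(0) = 0, i.e. r^2 + (p(0) - 1) r + q(0) = 0, i.e. r^2 + 1 r - 6 = 0.
Discriminant: (1)^2 - 4(-6) = 25, so r = (-1 ± 5)/2.
Solving: r_1 = 2, r_2 = -3.

indicial: r^2 + 1 r - 6 = 0; roots r_1 = 2, r_2 = -3


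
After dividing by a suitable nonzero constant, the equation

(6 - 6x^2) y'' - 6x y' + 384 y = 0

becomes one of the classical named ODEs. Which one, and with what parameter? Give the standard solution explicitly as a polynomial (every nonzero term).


All three coefficients share the factor 6; dividing through by 6 gives  (1 - x^2) y'' - x y' + 64 y = 0.
This matches the Chebyshev equation (1 - x^2) y'' - x y' + n^2 y = 0 (note the -x y' term, not -2x y') with n^2 = 64, so n = 8; the polynomial solution is T_8(x).
With y = sum_k a_k x^k, matching x^k gives (k+2)(k+1) a_{k+2} = (k^2 - n^2) a_k = (k - 8)(k + 8) a_k. The right side vanishes at k = 8, so the series with the parity of 8 terminates at degree 8.
Standard normalization: leading coefficient of T_n is 2^(n-1), so a_8 = 2^7 = 128. Work downward with a_k = (k+1)(k+2) a_{k+2} / ((k - 8)(k + 8)):
  a_6 = (7)(8)(128) / ((6 - 8)(6 + 8)) = 7168/(-28) = -256
  a_4 = (5)(6)(-256) / ((4 - 8)(4 + 8)) = -7680/(-48) = 160
  a_2 = (3)(4)(160) / ((2 - 8)(2 + 8)) = 1920/(-60) = -32
  a_0 = (1)(2)(-32) / ((0 - 8)(0 + 8)) = -64/(-64) = 1
Hence T_8(x) = 128 x^8 - 256 x^6 + 160 x^4 - 32 x^2 + 1.

T_8(x); series = 128 x^8 - 256 x^6 + 160 x^4 - 32 x^2 + 1


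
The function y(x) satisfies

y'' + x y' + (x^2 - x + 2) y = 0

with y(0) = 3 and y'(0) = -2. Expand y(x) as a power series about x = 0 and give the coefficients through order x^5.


Ansatz: y(x) = sum_{n>=0} a_n x^n, so y'(x) = sum_{n>=1} n a_n x^(n-1) and y''(x) = sum_{n>=2} n(n-1) a_n x^(n-2).
Substitute into P(x) y'' + Q(x) y' + R(x) y = 0 with P(x) = 1, Q(x) = x, R(x) = x^2 - x + 2, and match powers of x.
Initial conditions: a_0 = 3, a_1 = -2.
Setting the coefficient of each power of x to zero and solving order by order (substituting the coefficients already found):
  x^0: 2 a_2 + 2 a_0 = 0  ->  2 a_2 = -2 a_0 = -6  ->  a_2 = -3
  x^1: 6 a_3 + 3 a_1 - a_0 = 0  ->  6 a_3 = -3 a_1 + a_0 = 9  ->  a_3 = 3/2
  x^2: 12 a_4 + 4 a_2 - a_1 + a_0 = 0  ->  12 a_4 = -4 a_2 + a_1 - a_0 = 7  ->  a_4 = 7/12
  x^3: 20 a_5 + 5 a_3 - a_2 + a_1 = 0  ->  20 a_5 = -5 a_3 + a_2 - a_1 = -17/2  ->  a_5 = -17/40
Truncated series: y(x) = 3 - 2 x - 3 x^2 + (3/2) x^3 + (7/12) x^4 - (17/40) x^5 + O(x^6).

a_0 = 3; a_1 = -2; a_2 = -3; a_3 = 3/2; a_4 = 7/12; a_5 = -17/40


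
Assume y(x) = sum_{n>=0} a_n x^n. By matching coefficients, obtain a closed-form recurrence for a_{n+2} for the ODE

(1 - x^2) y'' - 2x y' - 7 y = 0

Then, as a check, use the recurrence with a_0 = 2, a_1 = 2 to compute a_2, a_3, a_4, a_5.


Substitute y = sum_n a_n x^n.
(1 - 1 x^2) y'' contributes (n+2)(n+1) a_{n+2} - n(n-1) a_n at x^n.
-2 x y'(x) contributes -2 n a_n at x^n.
-7 y(x) contributes -7 a_n at x^n.
Matching x^n: (n+2)(n+1) a_{n+2} + (-n(n-1) - 2 n - 7) a_n = 0.
Thus a_{n+2} = (n(n-1) + 2 n + 7) / ((n+1)(n+2)) * a_n.

Check with a_0 = 2, a_1 = 2 (apply the recurrence for n = 0, 1, 2, 3): a_0 = 2, a_1 = 2, a_2 = 7, a_3 = 3, a_4 = 91/12, a_5 = 57/20.

a_(n+2) = (n(n-1) + 2 n + 7) / ((n+1)(n+2)) * a_n; check: a_0 = 2, a_1 = 2, a_2 = 7, a_3 = 3, a_4 = 91/12, a_5 = 57/20


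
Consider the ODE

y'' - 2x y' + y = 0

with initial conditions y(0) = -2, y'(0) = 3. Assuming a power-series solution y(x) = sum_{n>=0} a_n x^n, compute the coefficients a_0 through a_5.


Ansatz: y(x) = sum_{n>=0} a_n x^n, so y'(x) = sum_{n>=1} n a_n x^(n-1) and y''(x) = sum_{n>=2} n(n-1) a_n x^(n-2).
Substitute into P(x) y'' + Q(x) y' + R(x) y = 0 with P(x) = 1, Q(x) = -2x, R(x) = 1, and match powers of x.
Initial conditions: a_0 = -2, a_1 = 3.
Setting the coefficient of each power of x to zero and solving order by order (substituting the coefficients already found):
  x^0: 2 a_2 + a_0 = 0  ->  2 a_2 = -a_0 = 2  ->  a_2 = 1
  x^1: 6 a_3 - a_1 = 0  ->  6 a_3 = a_1 = 3  ->  a_3 = 1/2
  x^2: 12 a_4 - 3 a_2 = 0  ->  12 a_4 = 3 a_2 = 3  ->  a_4 = 1/4
  x^3: 20 a_5 - 5 a_3 = 0  ->  20 a_5 = 5 a_3 = 5/2  ->  a_5 = 1/8
Truncated series: y(x) = -2 + 3 x + x^2 + (1/2) x^3 + (1/4) x^4 + (1/8) x^5 + O(x^6).

a_0 = -2; a_1 = 3; a_2 = 1; a_3 = 1/2; a_4 = 1/4; a_5 = 1/8


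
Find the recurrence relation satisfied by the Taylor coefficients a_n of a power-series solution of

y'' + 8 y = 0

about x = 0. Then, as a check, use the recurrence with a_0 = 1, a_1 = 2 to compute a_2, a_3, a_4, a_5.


Substitute y = sum_n a_n x^n into y'' + (const) y = 0.
y''(x) = sum_{n>=0} (n+2)(n+1) a_{n+2} x^n.
The ODE becomes sum_n [(n+2)(n+1) a_{n+2} + 8 a_n] x^n = 0.
Setting each coefficient to zero gives the recurrence:
  (n+2)(n+1) a_{n+2} + 8 a_n = 0,
  a_{n+2} = -8 / ((n+1)(n+2)) a_n.

Check with a_0 = 1, a_1 = 2 (apply the recurrence for n = 0, 1, 2, 3): a_0 = 1, a_1 = 2, a_2 = -4, a_3 = -8/3, a_4 = 8/3, a_5 = 16/15.

a_{n+2} = -8/((n+1)(n+2)) * a_n; check: a_0 = 1, a_1 = 2, a_2 = -4, a_3 = -8/3, a_4 = 8/3, a_5 = 16/15


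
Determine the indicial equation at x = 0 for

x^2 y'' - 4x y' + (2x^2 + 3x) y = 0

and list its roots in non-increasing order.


Divide by x^2 to reach normal form y'' + P_1(x) y' + P_2(x) y = 0 with P_1(x) = -4/x and P_2(x) = 2 + 3/x.
x = 0 is a singular point because the y'-coefficient -4/x has a pole at x = 0 and the y-coefficient 2 + 3/x has a pole at x = 0.
It is a regular singular point because x P_1(x) = p(x) = -4 and x^2 P_2(x) = q(x) = 2x^2 + 3x are polynomials, hence analytic at x = 0.
p(0) = -4,  q(0) = 0.
Indicial equation: r(r-1) + p(0) r + q(0) = 0, i.e. r^2 + (p(0) - 1) r + q(0) = 0, i.e. r^2 - 5 r = 0.
Discriminant: (-5)^2 - 4(0) = 25, so r = (5 ± 5)/2.
Solving: r_1 = 5, r_2 = 0.

indicial: r^2 - 5 r = 0; roots r_1 = 5, r_2 = 0


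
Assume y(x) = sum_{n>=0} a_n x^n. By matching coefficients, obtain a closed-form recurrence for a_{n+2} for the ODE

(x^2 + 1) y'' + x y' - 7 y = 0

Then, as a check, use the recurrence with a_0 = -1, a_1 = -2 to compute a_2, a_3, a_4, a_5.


Substitute y = sum_n a_n x^n.
(1 + 1 x^2) y'' contributes (n+2)(n+1) a_{n+2} + n(n-1) a_n at x^n.
x y'(x) contributes n a_n at x^n.
-7 y(x) contributes -7 a_n at x^n.
Matching x^n: (n+2)(n+1) a_{n+2} + (n(n-1) + n - 7) a_n = 0.
Thus a_{n+2} = (-n(n-1) - n + 7) / ((n+1)(n+2)) * a_n.

Check with a_0 = -1, a_1 = -2 (apply the recurrence for n = 0, 1, 2, 3): a_0 = -1, a_1 = -2, a_2 = -7/2, a_3 = -2, a_4 = -7/8, a_5 = 1/5.

a_(n+2) = (-n(n-1) - n + 7) / ((n+1)(n+2)) * a_n; check: a_0 = -1, a_1 = -2, a_2 = -7/2, a_3 = -2, a_4 = -7/8, a_5 = 1/5


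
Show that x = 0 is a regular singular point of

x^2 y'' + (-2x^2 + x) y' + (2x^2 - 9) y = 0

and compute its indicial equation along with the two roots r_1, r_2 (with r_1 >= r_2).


Divide by x^2 to reach normal form y'' + P_1(x) y' + P_2(x) y = 0 with P_1(x) = -2 + 1/x and P_2(x) = 2 - 9/x^2.
x = 0 is a singular point because the y'-coefficient -2 + 1/x has a pole at x = 0 and the y-coefficient 2 - 9/x^2 has a pole at x = 0.
It is a regular singular point because x P_1(x) = p(x) = 1 - 2x and x^2 P_2(x) = q(x) = 2x^2 - 9 are polynomials, hence analytic at x = 0.
p(0) = 1,  q(0) = -9.
Indicial equation: r(r-1) + p(0) r + q(0) = 0, i.e. r^2 + (p(0) - 1) r + q(0) = 0, i.e. r^2 - 9 = 0.
Discriminant: (0)^2 - 4(-9) = 36, so r = (0 ± 6)/2.
Solving: r_1 = 3, r_2 = -3.

indicial: r^2 - 9 = 0; roots r_1 = 3, r_2 = -3


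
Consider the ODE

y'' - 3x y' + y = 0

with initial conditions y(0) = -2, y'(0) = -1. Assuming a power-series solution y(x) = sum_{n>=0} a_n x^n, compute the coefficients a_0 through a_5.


Ansatz: y(x) = sum_{n>=0} a_n x^n, so y'(x) = sum_{n>=1} n a_n x^(n-1) and y''(x) = sum_{n>=2} n(n-1) a_n x^(n-2).
Substitute into P(x) y'' + Q(x) y' + R(x) y = 0 with P(x) = 1, Q(x) = -3x, R(x) = 1, and match powers of x.
Initial conditions: a_0 = -2, a_1 = -1.
Setting the coefficient of each power of x to zero and solving order by order (substituting the coefficients already found):
  x^0: 2 a_2 + a_0 = 0  ->  2 a_2 = -a_0 = 2  ->  a_2 = 1
  x^1: 6 a_3 - 2 a_1 = 0  ->  6 a_3 = 2 a_1 = -2  ->  a_3 = -1/3
  x^2: 12 a_4 - 5 a_2 = 0  ->  12 a_4 = 5 a_2 = 5  ->  a_4 = 5/12
  x^3: 20 a_5 - 8 a_3 = 0  ->  20 a_5 = 8 a_3 = -8/3  ->  a_5 = -2/15
Truncated series: y(x) = -2 - x + x^2 - (1/3) x^3 + (5/12) x^4 - (2/15) x^5 + O(x^6).

a_0 = -2; a_1 = -1; a_2 = 1; a_3 = -1/3; a_4 = 5/12; a_5 = -2/15


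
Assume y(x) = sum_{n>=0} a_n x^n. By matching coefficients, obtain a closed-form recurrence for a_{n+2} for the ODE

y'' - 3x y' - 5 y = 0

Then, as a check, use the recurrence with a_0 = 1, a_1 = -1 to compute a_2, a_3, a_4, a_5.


Substitute y = sum_n a_n x^n.
y''(x) has coefficient (n+2)(n+1) a_{n+2} at x^n;
-3 x y'(x) has coefficient -3 n a_n at x^n (shift);
-5 y(x) has coefficient -5 a_n at x^n.
Matching x^n: (n+2)(n+1) a_{n+2} + (-3n - 5) a_n = 0.
Thus a_{n+2} = (3n + 5) / ((n+1)(n+2)) * a_n.

Check with a_0 = 1, a_1 = -1 (apply the recurrence for n = 0, 1, 2, 3): a_0 = 1, a_1 = -1, a_2 = 5/2, a_3 = -4/3, a_4 = 55/24, a_5 = -14/15.

a_(n+2) = (3n + 5) / ((n+1)(n+2)) * a_n; check: a_0 = 1, a_1 = -1, a_2 = 5/2, a_3 = -4/3, a_4 = 55/24, a_5 = -14/15


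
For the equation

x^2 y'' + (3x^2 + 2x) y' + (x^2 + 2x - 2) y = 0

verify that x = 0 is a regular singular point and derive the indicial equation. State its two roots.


Divide by x^2 to reach normal form y'' + P_1(x) y' + P_2(x) y = 0 with P_1(x) = 3 + 2/x and P_2(x) = 1 + 2/x - 2/x^2.
x = 0 is a singular point because the y'-coefficient 3 + 2/x has a pole at x = 0 and the y-coefficient 1 + 2/x - 2/x^2 has a pole at x = 0.
It is a regular singular point because x P_1(x) = p(x) = 3x + 2 and x^2 P_2(x) = q(x) = x^2 + 2x - 2 are polynomials, hence analytic at x = 0.
p(0) = 2,  q(0) = -2.
Indicial equation: r(r-1) + p(0) r + q(0) = 0, i.e. r^2 + (p(0) - 1) r + q(0) = 0, i.e. r^2 + 1 r - 2 = 0.
Discriminant: (1)^2 - 4(-2) = 9, so r = (-1 ± 3)/2.
Solving: r_1 = 1, r_2 = -2.

indicial: r^2 + 1 r - 2 = 0; roots r_1 = 1, r_2 = -2


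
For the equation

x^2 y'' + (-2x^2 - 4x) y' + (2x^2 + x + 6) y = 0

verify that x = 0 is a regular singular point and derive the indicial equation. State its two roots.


Divide by x^2 to reach normal form y'' + P_1(x) y' + P_2(x) y = 0 with P_1(x) = -2 - 4/x and P_2(x) = 2 + 1/x + 6/x^2.
x = 0 is a singular point because the y'-coefficient -2 - 4/x has a pole at x = 0 and the y-coefficient 2 + 1/x + 6/x^2 has a pole at x = 0.
It is a regular singular point because x P_1(x) = p(x) = -2x - 4 and x^2 P_2(x) = q(x) = 2x^2 + x + 6 are polynomials, hence analytic at x = 0.
p(0) = -4,  q(0) = 6.
Indicial equation: r(r-1) + p(0) r + q(0) = 0, i.e. r^2 + (p(0) - 1) r + q(0) = 0, i.e. r^2 - 5 r + 6 = 0.
Discriminant: (-5)^2 - 4(6) = 1, so r = (5 ± 1)/2.
Solving: r_1 = 3, r_2 = 2.

indicial: r^2 - 5 r + 6 = 0; roots r_1 = 3, r_2 = 2


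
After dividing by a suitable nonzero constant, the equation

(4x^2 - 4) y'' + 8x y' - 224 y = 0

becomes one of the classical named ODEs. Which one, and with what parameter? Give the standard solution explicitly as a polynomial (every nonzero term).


All three coefficients share the factor -4; dividing through by -4 gives  (1 - x^2) y'' - 2x y' + 56 y = 0.
This matches the Legendre equation (1 - x^2) y'' - 2x y' + n(n+1) y = 0 (note the -2x y' term) with n(n+1) = 56, so n = 7; the polynomial solution is P_7(x).
With y = sum_k a_k x^k, matching x^k gives (k+2)(k+1) a_{k+2} = [k(k+1) - n(n+1)] a_k = (k - 7)(k + 8) a_k. The right side vanishes at k = 7, so the series with the parity of 7 terminates at degree 7.
Standard normalization (P_n(1) = 1): leading coefficient (2n)!/(2^n (n!)^2) = 87178291200/(128*25401600) = 429/16, so a_7 = 429/16. Work downward with a_k = (k+1)(k+2) a_{k+2} / ((k - 7)(k + 8)):
  a_5 = (6)(7)(429/16) / ((5 - 7)(5 + 8)) = (9009/8)/(-26) = -693/16
  a_3 = (4)(5)(-693/16) / ((3 - 7)(3 + 8)) = (-3465/4)/(-44) = 315/16
  a_1 = (2)(3)(315/16) / ((1 - 7)(1 + 8)) = (945/8)/(-54) = -35/16
Hence P_7(x) = 429 x^7/16 - 693 x^5/16 + 315 x^3/16 - 35 x/16.

P_7(x); series = 429 x^7/16 - 693 x^5/16 + 315 x^3/16 - 35 x/16


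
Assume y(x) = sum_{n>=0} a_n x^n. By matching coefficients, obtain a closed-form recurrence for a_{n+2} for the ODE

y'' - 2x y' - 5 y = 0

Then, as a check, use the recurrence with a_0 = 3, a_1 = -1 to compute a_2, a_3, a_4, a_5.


Substitute y = sum_n a_n x^n.
y''(x) has coefficient (n+2)(n+1) a_{n+2} at x^n;
-2 x y'(x) has coefficient -2 n a_n at x^n (shift);
-5 y(x) has coefficient -5 a_n at x^n.
Matching x^n: (n+2)(n+1) a_{n+2} + (-2n - 5) a_n = 0.
Thus a_{n+2} = (2n + 5) / ((n+1)(n+2)) * a_n.

Check with a_0 = 3, a_1 = -1 (apply the recurrence for n = 0, 1, 2, 3): a_0 = 3, a_1 = -1, a_2 = 15/2, a_3 = -7/6, a_4 = 45/8, a_5 = -77/120.

a_(n+2) = (2n + 5) / ((n+1)(n+2)) * a_n; check: a_0 = 3, a_1 = -1, a_2 = 15/2, a_3 = -7/6, a_4 = 45/8, a_5 = -77/120


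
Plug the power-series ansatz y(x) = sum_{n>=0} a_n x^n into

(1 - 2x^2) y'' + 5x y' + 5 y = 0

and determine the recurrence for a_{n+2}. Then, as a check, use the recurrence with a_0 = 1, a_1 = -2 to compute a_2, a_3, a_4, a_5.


Substitute y = sum_n a_n x^n.
(1 - 2 x^2) y'' contributes (n+2)(n+1) a_{n+2} - 2 n(n-1) a_n at x^n.
5 x y'(x) contributes 5 n a_n at x^n.
5 y(x) contributes 5 a_n at x^n.
Matching x^n: (n+2)(n+1) a_{n+2} + (-2 n(n-1) + 5 n + 5) a_n = 0.
Thus a_{n+2} = (2 n(n-1) - 5 n - 5) / ((n+1)(n+2)) * a_n.

Check with a_0 = 1, a_1 = -2 (apply the recurrence for n = 0, 1, 2, 3): a_0 = 1, a_1 = -2, a_2 = -5/2, a_3 = 10/3, a_4 = 55/24, a_5 = -4/3.

a_(n+2) = (2 n(n-1) - 5 n - 5) / ((n+1)(n+2)) * a_n; check: a_0 = 1, a_1 = -2, a_2 = -5/2, a_3 = 10/3, a_4 = 55/24, a_5 = -4/3


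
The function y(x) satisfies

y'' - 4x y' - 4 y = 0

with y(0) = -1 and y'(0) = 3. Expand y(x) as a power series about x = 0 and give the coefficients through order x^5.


Ansatz: y(x) = sum_{n>=0} a_n x^n, so y'(x) = sum_{n>=1} n a_n x^(n-1) and y''(x) = sum_{n>=2} n(n-1) a_n x^(n-2).
Substitute into P(x) y'' + Q(x) y' + R(x) y = 0 with P(x) = 1, Q(x) = -4x, R(x) = -4, and match powers of x.
Initial conditions: a_0 = -1, a_1 = 3.
Setting the coefficient of each power of x to zero and solving order by order (substituting the coefficients already found):
  x^0: 2 a_2 - 4 a_0 = 0  ->  2 a_2 = 4 a_0 = -4  ->  a_2 = -2
  x^1: 6 a_3 - 8 a_1 = 0  ->  6 a_3 = 8 a_1 = 24  ->  a_3 = 4
  x^2: 12 a_4 - 12 a_2 = 0  ->  12 a_4 = 12 a_2 = -24  ->  a_4 = -2
  x^3: 20 a_5 - 16 a_3 = 0  ->  20 a_5 = 16 a_3 = 64  ->  a_5 = 16/5
Truncated series: y(x) = -1 + 3 x - 2 x^2 + 4 x^3 - 2 x^4 + (16/5) x^5 + O(x^6).

a_0 = -1; a_1 = 3; a_2 = -2; a_3 = 4; a_4 = -2; a_5 = 16/5


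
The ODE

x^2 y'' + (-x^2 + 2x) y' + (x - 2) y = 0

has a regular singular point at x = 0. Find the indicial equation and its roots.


Divide by x^2 to reach normal form y'' + P_1(x) y' + P_2(x) y = 0 with P_1(x) = -1 + 2/x and P_2(x) = 1/x - 2/x^2.
x = 0 is a singular point because the y'-coefficient -1 + 2/x has a pole at x = 0 and the y-coefficient 1/x - 2/x^2 has a pole at x = 0.
It is a regular singular point because x P_1(x) = p(x) = 2 - x and x^2 P_2(x) = q(x) = x - 2 are polynomials, hence analytic at x = 0.
p(0) = 2,  q(0) = -2.
Indicial equation: r(r-1) + p(0) r + q(0) = 0, i.e. r^2 + (p(0) - 1) r + q(0) = 0, i.e. r^2 + 1 r - 2 = 0.
Discriminant: (1)^2 - 4(-2) = 9, so r = (-1 ± 3)/2.
Solving: r_1 = 1, r_2 = -2.

indicial: r^2 + 1 r - 2 = 0; roots r_1 = 1, r_2 = -2


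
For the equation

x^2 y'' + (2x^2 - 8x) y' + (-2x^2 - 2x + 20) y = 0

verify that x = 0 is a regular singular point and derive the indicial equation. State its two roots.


Divide by x^2 to reach normal form y'' + P_1(x) y' + P_2(x) y = 0 with P_1(x) = 2 - 8/x and P_2(x) = -2 - 2/x + 20/x^2.
x = 0 is a singular point because the y'-coefficient 2 - 8/x has a pole at x = 0 and the y-coefficient -2 - 2/x + 20/x^2 has a pole at x = 0.
It is a regular singular point because x P_1(x) = p(x) = 2x - 8 and x^2 P_2(x) = q(x) = -2x^2 - 2x + 20 are polynomials, hence analytic at x = 0.
p(0) = -8,  q(0) = 20.
Indicial equation: r(r-1) + p(0) r + q(0) = 0, i.e. r^2 + (p(0) - 1) r + q(0) = 0, i.e. r^2 - 9 r + 20 = 0.
Discriminant: (-9)^2 - 4(20) = 1, so r = (9 ± 1)/2.
Solving: r_1 = 5, r_2 = 4.

indicial: r^2 - 9 r + 20 = 0; roots r_1 = 5, r_2 = 4


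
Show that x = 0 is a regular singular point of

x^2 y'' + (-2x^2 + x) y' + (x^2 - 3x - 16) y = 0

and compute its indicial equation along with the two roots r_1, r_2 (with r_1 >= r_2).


Divide by x^2 to reach normal form y'' + P_1(x) y' + P_2(x) y = 0 with P_1(x) = -2 + 1/x and P_2(x) = 1 - 3/x - 16/x^2.
x = 0 is a singular point because the y'-coefficient -2 + 1/x has a pole at x = 0 and the y-coefficient 1 - 3/x - 16/x^2 has a pole at x = 0.
It is a regular singular point because x P_1(x) = p(x) = 1 - 2x and x^2 P_2(x) = q(x) = x^2 - 3x - 16 are polynomials, hence analytic at x = 0.
p(0) = 1,  q(0) = -16.
Indicial equation: r(r-1) + p(0) r + q(0) = 0, i.e. r^2 + (p(0) - 1) r + q(0) = 0, i.e. r^2 - 16 = 0.
Discriminant: (0)^2 - 4(-16) = 64, so r = (0 ± 8)/2.
Solving: r_1 = 4, r_2 = -4.

indicial: r^2 - 16 = 0; roots r_1 = 4, r_2 = -4


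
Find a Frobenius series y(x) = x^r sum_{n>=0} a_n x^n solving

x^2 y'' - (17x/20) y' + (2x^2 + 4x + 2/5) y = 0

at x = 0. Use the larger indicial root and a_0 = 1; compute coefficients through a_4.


Write in Frobenius form y'' + (p(x)/x) y' + (q(x)/x^2) y = 0:
  p(x) = -17/20,  q(x) = 2x^2 + 4x + 2/5.
Indicial equation: r(r-1) + (-17/20) r + (2/5) = 0 -> roots r_1 = 8/5, r_2 = 1/4.
Take r = r_1 = 8/5. Let y(x) = x^r sum_{n>=0} a_n x^n with a_0 = 1.
Substitute y = x^r sum a_n x^n and match x^{r+n}. The recurrence is
  D(n) a_n + 4 a_{n-1} + 2 a_{n-2} = 0,  where D(n) = (r+n)(r+n-1) + (-17/20)(r+n) + (2/5).
  a_n = [-4 a_{n-1} - 2 a_{n-2}] / D(n).
Since the indicial polynomial factors as (r - r_1)(r - r_2), D(n) = (r_1 + n - r_1)(r_1 + n - r_2) = n(n + 27/20).
Evaluating step by step (a_0 = 1):
  n = 1: D(1) = 1(1 + 27/20) = 47/20; numerator = -4(1) = -4; a_1 = (-4)/(47/20) = -80/47
  n = 2: D(2) = 2(2 + 27/20) = 67/10; numerator = -4(-80/47) - 2(1) = 226/47; a_2 = (226/47)/(67/10) = 2260/3149
  n = 3: D(3) = 3(3 + 27/20) = 261/20; numerator = -4(2260/3149) - 2(-80/47) = 1680/3149; a_3 = (1680/3149)/(261/20) = 11200/273963
  n = 4: D(4) = 4(4 + 27/20) = 107/5; numerator = -4(11200/273963) - 2(2260/3149) = -9320/5829; a_4 = (-9320/5829)/(107/5) = -46600/623703

r = 8/5; a_0 = 1; a_1 = -80/47; a_2 = 2260/3149; a_3 = 11200/273963; a_4 = -46600/623703


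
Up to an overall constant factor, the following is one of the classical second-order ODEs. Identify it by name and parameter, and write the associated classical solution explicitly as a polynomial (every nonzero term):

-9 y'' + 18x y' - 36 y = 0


All three coefficients share the factor -9; dividing through by -9 gives  y'' - 2x y' + 4 y = 0.
This matches the Hermite equation y'' - 2x y' + 2n y = 0 with 2n = 4, so n = 2; the polynomial solution is H_2(x).
With y = sum_k a_k x^k, matching x^k gives (k+2)(k+1) a_{k+2} = 2(k - n) a_k = 2(k - 2) a_k. The right side vanishes at k = 2, so the series with the parity of 2 terminates at degree 2.
Standard normalization: leading coefficient of H_n is 2^n, so a_2 = 2^2 = 4. Work downward with a_k = (k+1)(k+2) a_{k+2} / (2(k - n)):
  a_0 = (1)(2)(4) / (2(0 - 2)) = 8/(-4) = -2
Hence H_2(x) = 4 x^2 - 2.

H_2(x); series = 4 x^2 - 2


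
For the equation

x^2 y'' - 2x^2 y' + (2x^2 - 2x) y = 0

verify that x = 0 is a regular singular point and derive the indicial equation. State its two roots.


Divide by x^2 to reach normal form y'' + P_1(x) y' + P_2(x) y = 0 with P_1(x) = -2 and P_2(x) = 2 - 2/x.
x = 0 is a singular point because the y-coefficient 2 - 2/x has a pole at x = 0.
It is a regular singular point because x P_1(x) = p(x) = -2x and x^2 P_2(x) = q(x) = 2x^2 - 2x are polynomials, hence analytic at x = 0.
p(0) = 0,  q(0) = 0.
Indicial equation: r(r-1) + p(0) r + q(0) = 0, i.e. r^2 + (p(0) - 1) r + q(0) = 0, i.e. r^2 - 1 r = 0.
Discriminant: (-1)^2 - 4(0) = 1, so r = (1 ± 1)/2.
Solving: r_1 = 1, r_2 = 0.

indicial: r^2 - 1 r = 0; roots r_1 = 1, r_2 = 0


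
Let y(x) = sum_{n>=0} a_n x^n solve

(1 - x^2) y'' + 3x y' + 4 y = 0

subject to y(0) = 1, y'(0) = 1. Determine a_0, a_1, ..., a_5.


Ansatz: y(x) = sum_{n>=0} a_n x^n, so y'(x) = sum_{n>=1} n a_n x^(n-1) and y''(x) = sum_{n>=2} n(n-1) a_n x^(n-2).
Substitute into P(x) y'' + Q(x) y' + R(x) y = 0 with P(x) = 1 - x^2, Q(x) = 3x, R(x) = 4, and match powers of x.
Initial conditions: a_0 = 1, a_1 = 1.
Setting the coefficient of each power of x to zero and solving order by order (substituting the coefficients already found):
  x^0: 2 a_2 + 4 a_0 = 0  ->  2 a_2 = -4 a_0 = -4  ->  a_2 = -2
  x^1: 6 a_3 + 7 a_1 = 0  ->  6 a_3 = -7 a_1 = -7  ->  a_3 = -7/6
  x^2: 12 a_4 + 8 a_2 = 0  ->  12 a_4 = -8 a_2 = 16  ->  a_4 = 4/3
  x^3: 20 a_5 + 7 a_3 = 0  ->  20 a_5 = -7 a_3 = 49/6  ->  a_5 = 49/120
Truncated series: y(x) = 1 + x - 2 x^2 - (7/6) x^3 + (4/3) x^4 + (49/120) x^5 + O(x^6).

a_0 = 1; a_1 = 1; a_2 = -2; a_3 = -7/6; a_4 = 4/3; a_5 = 49/120


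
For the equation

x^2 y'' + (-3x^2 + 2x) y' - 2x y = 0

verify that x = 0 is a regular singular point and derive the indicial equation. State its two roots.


Divide by x^2 to reach normal form y'' + P_1(x) y' + P_2(x) y = 0 with P_1(x) = -3 + 2/x and P_2(x) = -2/x.
x = 0 is a singular point because the y'-coefficient -3 + 2/x has a pole at x = 0 and the y-coefficient -2/x has a pole at x = 0.
It is a regular singular point because x P_1(x) = p(x) = 2 - 3x and x^2 P_2(x) = q(x) = -2x are polynomials, hence analytic at x = 0.
p(0) = 2,  q(0) = 0.
Indicial equation: r(r-1) + p(0) r + q(0) = 0, i.e. r^2 + (p(0) - 1) r + q(0) = 0, i.e. r^2 + 1 r = 0.
Discriminant: (1)^2 - 4(0) = 1, so r = (-1 ± 1)/2.
Solving: r_1 = 0, r_2 = -1.

indicial: r^2 + 1 r = 0; roots r_1 = 0, r_2 = -1


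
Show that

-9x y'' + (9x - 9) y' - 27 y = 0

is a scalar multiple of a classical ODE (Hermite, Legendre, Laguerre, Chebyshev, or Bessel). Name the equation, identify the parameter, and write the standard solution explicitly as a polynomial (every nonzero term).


All three coefficients share the factor -9; dividing through by -9 gives  x y'' + (1 - x) y' + 3 y = 0.
This matches the Laguerre equation x y'' + (1 - x) y' + n y = 0 with n = 3; the polynomial solution is L_3(x).
With y = sum_k a_k x^k, matching x^k gives (k+1)k a_{k+1} + (k+1) a_{k+1} - k a_k + n a_k = 0, i.e. (k+1)^2 a_{k+1} = (k - n) a_k = (k - 3) a_k. The right side vanishes at k = 3, so the series terminates at degree 3.
Standard normalization L_n(0) = 1 gives a_0 = 1. Work upward with a_{k+1} = (k - 3) a_k / (k+1)^2:
  a_1 = (0 - 3)(1) / 1^2 = -3/1 = -3
  a_2 = (1 - 3)(-3) / 2^2 = 6/4 = 3/2
  a_3 = (2 - 3)(3/2) / 3^2 = (-3/2)/9 = -1/6
Hence L_3(x) = -x^3/6 + 3 x^2/2 - 3 x + 1.

L_3(x); series = -x^3/6 + 3 x^2/2 - 3 x + 1


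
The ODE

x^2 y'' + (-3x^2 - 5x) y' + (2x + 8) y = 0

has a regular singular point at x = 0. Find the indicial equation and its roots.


Divide by x^2 to reach normal form y'' + P_1(x) y' + P_2(x) y = 0 with P_1(x) = -3 - 5/x and P_2(x) = 2/x + 8/x^2.
x = 0 is a singular point because the y'-coefficient -3 - 5/x has a pole at x = 0 and the y-coefficient 2/x + 8/x^2 has a pole at x = 0.
It is a regular singular point because x P_1(x) = p(x) = -3x - 5 and x^2 P_2(x) = q(x) = 2x + 8 are polynomials, hence analytic at x = 0.
p(0) = -5,  q(0) = 8.
Indicial equation: r(r-1) + p(0) r + q(0) = 0, i.e. r^2 + (p(0) - 1) r + q(0) = 0, i.e. r^2 - 6 r + 8 = 0.
Discriminant: (-6)^2 - 4(8) = 4, so r = (6 ± 2)/2.
Solving: r_1 = 4, r_2 = 2.

indicial: r^2 - 6 r + 8 = 0; roots r_1 = 4, r_2 = 2


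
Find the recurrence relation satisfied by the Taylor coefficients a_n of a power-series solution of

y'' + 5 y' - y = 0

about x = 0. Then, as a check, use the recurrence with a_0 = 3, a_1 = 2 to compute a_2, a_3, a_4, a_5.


Substitute y = sum_n a_n x^n.
y''(x) has coefficient (n+2)(n+1) a_{n+2} at x^n;
5 y'(x) has coefficient 5 (n+1) a_{n+1} at x^n;
-y(x) has coefficient -1 a_n at x^n.
Matching x^n: (n+2)(n+1) a_{n+2} + 5 (n+1) a_{n+1} - 1 a_n = 0.
Thus a_{n+2} = [-5 (n+1) a_{n+1} + 1 a_n] / ((n+1)(n+2)).

Check with a_0 = 3, a_1 = 2 (apply the recurrence for n = 0, 1, 2, 3): a_0 = 3, a_1 = 2, a_2 = -7/2, a_3 = 37/6, a_4 = -8, a_5 = 997/120.

a_(n+2) = [-5 (n+1) a_(n+1) + 1 a_n] / ((n+1)(n+2)); check: a_0 = 3, a_1 = 2, a_2 = -7/2, a_3 = 37/6, a_4 = -8, a_5 = 997/120


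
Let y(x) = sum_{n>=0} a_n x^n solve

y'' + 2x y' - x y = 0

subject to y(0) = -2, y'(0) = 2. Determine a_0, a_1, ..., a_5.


Ansatz: y(x) = sum_{n>=0} a_n x^n, so y'(x) = sum_{n>=1} n a_n x^(n-1) and y''(x) = sum_{n>=2} n(n-1) a_n x^(n-2).
Substitute into P(x) y'' + Q(x) y' + R(x) y = 0 with P(x) = 1, Q(x) = 2x, R(x) = -x, and match powers of x.
Initial conditions: a_0 = -2, a_1 = 2.
Setting the coefficient of each power of x to zero and solving order by order (substituting the coefficients already found):
  x^0: 2 a_2 = 0  ->  a_2 = 0
  x^1: 6 a_3 + 2 a_1 - a_0 = 0  ->  6 a_3 = -2 a_1 + a_0 = -6  ->  a_3 = -1
  x^2: 12 a_4 + 4 a_2 - a_1 = 0  ->  12 a_4 = -4 a_2 + a_1 = 2  ->  a_4 = 1/6
  x^3: 20 a_5 + 6 a_3 - a_2 = 0  ->  20 a_5 = -6 a_3 + a_2 = 6  ->  a_5 = 3/10
Truncated series: y(x) = -2 + 2 x - x^3 + (1/6) x^4 + (3/10) x^5 + O(x^6).

a_0 = -2; a_1 = 2; a_2 = 0; a_3 = -1; a_4 = 1/6; a_5 = 3/10


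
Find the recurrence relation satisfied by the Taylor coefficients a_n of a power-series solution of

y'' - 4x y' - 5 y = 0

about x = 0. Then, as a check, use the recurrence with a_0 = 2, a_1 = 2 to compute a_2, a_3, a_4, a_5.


Substitute y = sum_n a_n x^n.
y''(x) has coefficient (n+2)(n+1) a_{n+2} at x^n;
-4 x y'(x) has coefficient -4 n a_n at x^n (shift);
-5 y(x) has coefficient -5 a_n at x^n.
Matching x^n: (n+2)(n+1) a_{n+2} + (-4n - 5) a_n = 0.
Thus a_{n+2} = (4n + 5) / ((n+1)(n+2)) * a_n.

Check with a_0 = 2, a_1 = 2 (apply the recurrence for n = 0, 1, 2, 3): a_0 = 2, a_1 = 2, a_2 = 5, a_3 = 3, a_4 = 65/12, a_5 = 51/20.

a_(n+2) = (4n + 5) / ((n+1)(n+2)) * a_n; check: a_0 = 2, a_1 = 2, a_2 = 5, a_3 = 3, a_4 = 65/12, a_5 = 51/20


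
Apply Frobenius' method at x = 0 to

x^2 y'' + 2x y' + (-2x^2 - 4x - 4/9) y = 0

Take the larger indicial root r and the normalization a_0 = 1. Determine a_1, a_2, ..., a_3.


Write in Frobenius form y'' + (p(x)/x) y' + (q(x)/x^2) y = 0:
  p(x) = 2,  q(x) = -2x^2 - 4x - 4/9.
Indicial equation: r(r-1) + (2) r + (-4/9) = 0 -> roots r_1 = 1/3, r_2 = -4/3.
Take r = r_1 = 1/3. Let y(x) = x^r sum_{n>=0} a_n x^n with a_0 = 1.
Substitute y = x^r sum a_n x^n and match x^{r+n}. The recurrence is
  D(n) a_n - 4 a_{n-1} - 2 a_{n-2} = 0,  where D(n) = (r+n)(r+n-1) + (2)(r+n) + (-4/9).
  a_n = [4 a_{n-1} + 2 a_{n-2}] / D(n).
Since the indicial polynomial factors as (r - r_1)(r - r_2), D(n) = (r_1 + n - r_1)(r_1 + n - r_2) = n(n + 5/3).
Evaluating step by step (a_0 = 1):
  n = 1: D(1) = 1(1 + 5/3) = 8/3; numerator = 4(1) = 4; a_1 = (4)/(8/3) = 3/2
  n = 2: D(2) = 2(2 + 5/3) = 22/3; numerator = 4(3/2) + 2(1) = 8; a_2 = (8)/(22/3) = 12/11
  n = 3: D(3) = 3(3 + 5/3) = 14; numerator = 4(12/11) + 2(3/2) = 81/11; a_3 = (81/11)/(14) = 81/154

r = 1/3; a_0 = 1; a_1 = 3/2; a_2 = 12/11; a_3 = 81/154


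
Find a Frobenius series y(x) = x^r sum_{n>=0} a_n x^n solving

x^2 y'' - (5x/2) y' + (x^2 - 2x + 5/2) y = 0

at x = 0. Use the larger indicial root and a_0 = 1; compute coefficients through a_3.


Write in Frobenius form y'' + (p(x)/x) y' + (q(x)/x^2) y = 0:
  p(x) = -5/2,  q(x) = x^2 - 2x + 5/2.
Indicial equation: r(r-1) + (-5/2) r + (5/2) = 0 -> roots r_1 = 5/2, r_2 = 1.
Take r = r_1 = 5/2. Let y(x) = x^r sum_{n>=0} a_n x^n with a_0 = 1.
Substitute y = x^r sum a_n x^n and match x^{r+n}. The recurrence is
  D(n) a_n - 2 a_{n-1} + 1 a_{n-2} = 0,  where D(n) = (r+n)(r+n-1) + (-5/2)(r+n) + (5/2).
  a_n = [2 a_{n-1} - 1 a_{n-2}] / D(n).
Since the indicial polynomial factors as (r - r_1)(r - r_2), D(n) = (r_1 + n - r_1)(r_1 + n - r_2) = n(n + 3/2).
Evaluating step by step (a_0 = 1):
  n = 1: D(1) = 1(1 + 3/2) = 5/2; numerator = 2(1) = 2; a_1 = (2)/(5/2) = 4/5
  n = 2: D(2) = 2(2 + 3/2) = 7; numerator = 2(4/5) - 1(1) = 3/5; a_2 = (3/5)/(7) = 3/35
  n = 3: D(3) = 3(3 + 3/2) = 27/2; numerator = 2(3/35) - 1(4/5) = -22/35; a_3 = (-22/35)/(27/2) = -44/945

r = 5/2; a_0 = 1; a_1 = 4/5; a_2 = 3/35; a_3 = -44/945


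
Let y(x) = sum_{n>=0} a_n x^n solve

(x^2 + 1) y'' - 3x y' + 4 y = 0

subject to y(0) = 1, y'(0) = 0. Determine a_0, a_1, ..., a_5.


Ansatz: y(x) = sum_{n>=0} a_n x^n, so y'(x) = sum_{n>=1} n a_n x^(n-1) and y''(x) = sum_{n>=2} n(n-1) a_n x^(n-2).
Substitute into P(x) y'' + Q(x) y' + R(x) y = 0 with P(x) = x^2 + 1, Q(x) = -3x, R(x) = 4, and match powers of x.
Initial conditions: a_0 = 1, a_1 = 0.
Setting the coefficient of each power of x to zero and solving order by order (substituting the coefficients already found):
  x^0: 2 a_2 + 4 a_0 = 0  ->  2 a_2 = -4 a_0 = -4  ->  a_2 = -2
  x^1: 6 a_3 + a_1 = 0  ->  6 a_3 = -a_1 = 0  ->  a_3 = 0
  x^2: 12 a_4 = 0  ->  a_4 = 0
  x^3: 20 a_5 + a_3 = 0  ->  20 a_5 = -a_3 = 0  ->  a_5 = 0
Truncated series: y(x) = 1 - 2 x^2 + O(x^6).

a_0 = 1; a_1 = 0; a_2 = -2; a_3 = 0; a_4 = 0; a_5 = 0


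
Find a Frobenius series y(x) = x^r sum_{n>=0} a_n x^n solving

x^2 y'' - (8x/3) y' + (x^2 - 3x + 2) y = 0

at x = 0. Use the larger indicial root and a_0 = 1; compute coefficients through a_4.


Write in Frobenius form y'' + (p(x)/x) y' + (q(x)/x^2) y = 0:
  p(x) = -8/3,  q(x) = x^2 - 3x + 2.
Indicial equation: r(r-1) + (-8/3) r + (2) = 0 -> roots r_1 = 3, r_2 = 2/3.
Take r = r_1 = 3. Let y(x) = x^r sum_{n>=0} a_n x^n with a_0 = 1.
Substitute y = x^r sum a_n x^n and match x^{r+n}. The recurrence is
  D(n) a_n - 3 a_{n-1} + 1 a_{n-2} = 0,  where D(n) = (r+n)(r+n-1) + (-8/3)(r+n) + (2).
  a_n = [3 a_{n-1} - 1 a_{n-2}] / D(n).
Since the indicial polynomial factors as (r - r_1)(r - r_2), D(n) = (r_1 + n - r_1)(r_1 + n - r_2) = n(n + 7/3).
Evaluating step by step (a_0 = 1):
  n = 1: D(1) = 1(1 + 7/3) = 10/3; numerator = 3(1) = 3; a_1 = (3)/(10/3) = 9/10
  n = 2: D(2) = 2(2 + 7/3) = 26/3; numerator = 3(9/10) - 1(1) = 17/10; a_2 = (17/10)/(26/3) = 51/260
  n = 3: D(3) = 3(3 + 7/3) = 16; numerator = 3(51/260) - 1(9/10) = -81/260; a_3 = (-81/260)/(16) = -81/4160
  n = 4: D(4) = 4(4 + 7/3) = 76/3; numerator = 3(-81/4160) - 1(51/260) = -1059/4160; a_4 = (-1059/4160)/(76/3) = -3177/316160

r = 3; a_0 = 1; a_1 = 9/10; a_2 = 51/260; a_3 = -81/4160; a_4 = -3177/316160


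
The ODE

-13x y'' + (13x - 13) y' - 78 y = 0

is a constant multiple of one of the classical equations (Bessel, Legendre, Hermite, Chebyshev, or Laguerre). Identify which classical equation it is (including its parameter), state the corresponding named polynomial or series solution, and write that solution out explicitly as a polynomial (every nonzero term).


All three coefficients share the factor -13; dividing through by -13 gives  x y'' + (1 - x) y' + 6 y = 0.
This matches the Laguerre equation x y'' + (1 - x) y' + n y = 0 with n = 6; the polynomial solution is L_6(x).
With y = sum_k a_k x^k, matching x^k gives (k+1)k a_{k+1} + (k+1) a_{k+1} - k a_k + n a_k = 0, i.e. (k+1)^2 a_{k+1} = (k - n) a_k = (k - 6) a_k. The right side vanishes at k = 6, so the series terminates at degree 6.
Standard normalization L_n(0) = 1 gives a_0 = 1. Work upward with a_{k+1} = (k - 6) a_k / (k+1)^2:
  a_1 = (0 - 6)(1) / 1^2 = -6/1 = -6
  a_2 = (1 - 6)(-6) / 2^2 = 30/4 = 15/2
  a_3 = (2 - 6)(15/2) / 3^2 = -30/9 = -10/3
  a_4 = (3 - 6)(-10/3) / 4^2 = 10/16 = 5/8
  a_5 = (4 - 6)(5/8) / 5^2 = (-5/4)/25 = -1/20
  a_6 = (5 - 6)(-1/20) / 6^2 = (1/20)/36 = 1/720
Hence L_6(x) = x^6/720 - x^5/20 + 5 x^4/8 - 10 x^3/3 + 15 x^2/2 - 6 x + 1.

L_6(x); series = x^6/720 - x^5/20 + 5 x^4/8 - 10 x^3/3 + 15 x^2/2 - 6 x + 1


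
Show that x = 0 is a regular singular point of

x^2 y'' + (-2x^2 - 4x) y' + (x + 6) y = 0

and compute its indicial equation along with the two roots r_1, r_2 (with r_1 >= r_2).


Divide by x^2 to reach normal form y'' + P_1(x) y' + P_2(x) y = 0 with P_1(x) = -2 - 4/x and P_2(x) = 1/x + 6/x^2.
x = 0 is a singular point because the y'-coefficient -2 - 4/x has a pole at x = 0 and the y-coefficient 1/x + 6/x^2 has a pole at x = 0.
It is a regular singular point because x P_1(x) = p(x) = -2x - 4 and x^2 P_2(x) = q(x) = x + 6 are polynomials, hence analytic at x = 0.
p(0) = -4,  q(0) = 6.
Indicial equation: r(r-1) + p(0) r + q(0) = 0, i.e. r^2 + (p(0) - 1) r + q(0) = 0, i.e. r^2 - 5 r + 6 = 0.
Discriminant: (-5)^2 - 4(6) = 1, so r = (5 ± 1)/2.
Solving: r_1 = 3, r_2 = 2.

indicial: r^2 - 5 r + 6 = 0; roots r_1 = 3, r_2 = 2


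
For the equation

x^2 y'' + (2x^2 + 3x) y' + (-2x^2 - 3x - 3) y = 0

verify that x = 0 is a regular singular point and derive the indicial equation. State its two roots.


Divide by x^2 to reach normal form y'' + P_1(x) y' + P_2(x) y = 0 with P_1(x) = 2 + 3/x and P_2(x) = -2 - 3/x - 3/x^2.
x = 0 is a singular point because the y'-coefficient 2 + 3/x has a pole at x = 0 and the y-coefficient -2 - 3/x - 3/x^2 has a pole at x = 0.
It is a regular singular point because x P_1(x) = p(x) = 2x + 3 and x^2 P_2(x) = q(x) = -2x^2 - 3x - 3 are polynomials, hence analytic at x = 0.
p(0) = 3,  q(0) = -3.
Indicial equation: r(r-1) + p(0) r + q(0) = 0, i.e. r^2 + (p(0) - 1) r + q(0) = 0, i.e. r^2 + 2 r - 3 = 0.
Discriminant: (2)^2 - 4(-3) = 16, so r = (-2 ± 4)/2.
Solving: r_1 = 1, r_2 = -3.

indicial: r^2 + 2 r - 3 = 0; roots r_1 = 1, r_2 = -3


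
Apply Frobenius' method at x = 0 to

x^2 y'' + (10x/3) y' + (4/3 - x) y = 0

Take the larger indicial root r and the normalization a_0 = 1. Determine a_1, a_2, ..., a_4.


Write in Frobenius form y'' + (p(x)/x) y' + (q(x)/x^2) y = 0:
  p(x) = 10/3,  q(x) = 4/3 - x.
Indicial equation: r(r-1) + (10/3) r + (4/3) = 0 -> roots r_1 = -1, r_2 = -4/3.
Take r = r_1 = -1. Let y(x) = x^r sum_{n>=0} a_n x^n with a_0 = 1.
Substitute y = x^r sum a_n x^n and match x^{r+n}. The recurrence is
  D(n) a_n - 1 a_{n-1} = 0,  where D(n) = (r+n)(r+n-1) + (10/3)(r+n) + (4/3).
  a_n = 1 / D(n) * a_{n-1}.
Since the indicial polynomial factors as (r - r_1)(r - r_2), D(n) = (r_1 + n - r_1)(r_1 + n - r_2) = n(n + 1/3).
Evaluating step by step (a_0 = 1):
  n = 1: D(1) = 1(1 + 1/3) = 4/3; numerator = 1(1) = 1; a_1 = (1)/(4/3) = 3/4
  n = 2: D(2) = 2(2 + 1/3) = 14/3; numerator = 1(3/4) = 3/4; a_2 = (3/4)/(14/3) = 9/56
  n = 3: D(3) = 3(3 + 1/3) = 10; numerator = 1(9/56) = 9/56; a_3 = (9/56)/(10) = 9/560
  n = 4: D(4) = 4(4 + 1/3) = 52/3; numerator = 1(9/560) = 9/560; a_4 = (9/560)/(52/3) = 27/29120

r = -1; a_0 = 1; a_1 = 3/4; a_2 = 9/56; a_3 = 9/560; a_4 = 27/29120


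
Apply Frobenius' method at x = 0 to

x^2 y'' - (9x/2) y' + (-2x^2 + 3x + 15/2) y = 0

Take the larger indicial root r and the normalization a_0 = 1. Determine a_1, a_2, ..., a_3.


Write in Frobenius form y'' + (p(x)/x) y' + (q(x)/x^2) y = 0:
  p(x) = -9/2,  q(x) = -2x^2 + 3x + 15/2.
Indicial equation: r(r-1) + (-9/2) r + (15/2) = 0 -> roots r_1 = 3, r_2 = 5/2.
Take r = r_1 = 3. Let y(x) = x^r sum_{n>=0} a_n x^n with a_0 = 1.
Substitute y = x^r sum a_n x^n and match x^{r+n}. The recurrence is
  D(n) a_n + 3 a_{n-1} - 2 a_{n-2} = 0,  where D(n) = (r+n)(r+n-1) + (-9/2)(r+n) + (15/2).
  a_n = [-3 a_{n-1} + 2 a_{n-2}] / D(n).
Since the indicial polynomial factors as (r - r_1)(r - r_2), D(n) = (r_1 + n - r_1)(r_1 + n - r_2) = n(n + 1/2).
Evaluating step by step (a_0 = 1):
  n = 1: D(1) = 1(1 + 1/2) = 3/2; numerator = -3(1) = -3; a_1 = (-3)/(3/2) = -2
  n = 2: D(2) = 2(2 + 1/2) = 5; numerator = -3(-2) + 2(1) = 8; a_2 = (8)/(5) = 8/5
  n = 3: D(3) = 3(3 + 1/2) = 21/2; numerator = -3(8/5) + 2(-2) = -44/5; a_3 = (-44/5)/(21/2) = -88/105

r = 3; a_0 = 1; a_1 = -2; a_2 = 8/5; a_3 = -88/105


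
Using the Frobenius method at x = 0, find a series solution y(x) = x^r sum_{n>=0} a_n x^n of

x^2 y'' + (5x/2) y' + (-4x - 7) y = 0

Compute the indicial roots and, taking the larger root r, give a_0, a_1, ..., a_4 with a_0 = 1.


Write in Frobenius form y'' + (p(x)/x) y' + (q(x)/x^2) y = 0:
  p(x) = 5/2,  q(x) = -4x - 7.
Indicial equation: r(r-1) + (5/2) r + (-7) = 0 -> roots r_1 = 2, r_2 = -7/2.
Take r = r_1 = 2. Let y(x) = x^r sum_{n>=0} a_n x^n with a_0 = 1.
Substitute y = x^r sum a_n x^n and match x^{r+n}. The recurrence is
  D(n) a_n - 4 a_{n-1} = 0,  where D(n) = (r+n)(r+n-1) + (5/2)(r+n) + (-7).
  a_n = 4 / D(n) * a_{n-1}.
Since the indicial polynomial factors as (r - r_1)(r - r_2), D(n) = (r_1 + n - r_1)(r_1 + n - r_2) = n(n + 11/2).
Evaluating step by step (a_0 = 1):
  n = 1: D(1) = 1(1 + 11/2) = 13/2; numerator = 4(1) = 4; a_1 = (4)/(13/2) = 8/13
  n = 2: D(2) = 2(2 + 11/2) = 15; numerator = 4(8/13) = 32/13; a_2 = (32/13)/(15) = 32/195
  n = 3: D(3) = 3(3 + 11/2) = 51/2; numerator = 4(32/195) = 128/195; a_3 = (128/195)/(51/2) = 256/9945
  n = 4: D(4) = 4(4 + 11/2) = 38; numerator = 4(256/9945) = 1024/9945; a_4 = (1024/9945)/(38) = 512/188955

r = 2; a_0 = 1; a_1 = 8/13; a_2 = 32/195; a_3 = 256/9945; a_4 = 512/188955


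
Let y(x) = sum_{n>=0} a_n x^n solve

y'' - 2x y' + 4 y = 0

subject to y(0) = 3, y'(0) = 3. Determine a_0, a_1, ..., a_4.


Ansatz: y(x) = sum_{n>=0} a_n x^n, so y'(x) = sum_{n>=1} n a_n x^(n-1) and y''(x) = sum_{n>=2} n(n-1) a_n x^(n-2).
Substitute into P(x) y'' + Q(x) y' + R(x) y = 0 with P(x) = 1, Q(x) = -2x, R(x) = 4, and match powers of x.
Initial conditions: a_0 = 3, a_1 = 3.
Setting the coefficient of each power of x to zero and solving order by order (substituting the coefficients already found):
  x^0: 2 a_2 + 4 a_0 = 0  ->  2 a_2 = -4 a_0 = -12  ->  a_2 = -6
  x^1: 6 a_3 + 2 a_1 = 0  ->  6 a_3 = -2 a_1 = -6  ->  a_3 = -1
  x^2: 12 a_4 = 0  ->  a_4 = 0
Truncated series: y(x) = 3 + 3 x - 6 x^2 - x^3 + O(x^5).

a_0 = 3; a_1 = 3; a_2 = -6; a_3 = -1; a_4 = 0


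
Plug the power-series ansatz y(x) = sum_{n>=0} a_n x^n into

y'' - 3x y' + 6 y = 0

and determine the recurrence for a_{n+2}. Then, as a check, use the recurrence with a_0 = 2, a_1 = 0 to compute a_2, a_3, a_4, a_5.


Substitute y = sum_n a_n x^n.
y''(x) has coefficient (n+2)(n+1) a_{n+2} at x^n;
-3 x y'(x) has coefficient -3 n a_n at x^n (shift);
6 y(x) has coefficient 6 a_n at x^n.
Matching x^n: (n+2)(n+1) a_{n+2} + (-3n + 6) a_n = 0.
Thus a_{n+2} = (3n - 6) / ((n+1)(n+2)) * a_n.

Check with a_0 = 2, a_1 = 0 (apply the recurrence for n = 0, 1, 2, 3): a_0 = 2, a_1 = 0, a_2 = -6, a_3 = 0, a_4 = 0, a_5 = 0.

a_(n+2) = (3n - 6) / ((n+1)(n+2)) * a_n; check: a_0 = 2, a_1 = 0, a_2 = -6, a_3 = 0, a_4 = 0, a_5 = 0


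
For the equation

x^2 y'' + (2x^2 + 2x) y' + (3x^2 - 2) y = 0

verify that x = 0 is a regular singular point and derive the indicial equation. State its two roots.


Divide by x^2 to reach normal form y'' + P_1(x) y' + P_2(x) y = 0 with P_1(x) = 2 + 2/x and P_2(x) = 3 - 2/x^2.
x = 0 is a singular point because the y'-coefficient 2 + 2/x has a pole at x = 0 and the y-coefficient 3 - 2/x^2 has a pole at x = 0.
It is a regular singular point because x P_1(x) = p(x) = 2x + 2 and x^2 P_2(x) = q(x) = 3x^2 - 2 are polynomials, hence analytic at x = 0.
p(0) = 2,  q(0) = -2.
Indicial equation: r(r-1) + p(0) r + q(0) = 0, i.e. r^2 + (p(0) - 1) r + q(0) = 0, i.e. r^2 + 1 r - 2 = 0.
Discriminant: (1)^2 - 4(-2) = 9, so r = (-1 ± 3)/2.
Solving: r_1 = 1, r_2 = -2.

indicial: r^2 + 1 r - 2 = 0; roots r_1 = 1, r_2 = -2


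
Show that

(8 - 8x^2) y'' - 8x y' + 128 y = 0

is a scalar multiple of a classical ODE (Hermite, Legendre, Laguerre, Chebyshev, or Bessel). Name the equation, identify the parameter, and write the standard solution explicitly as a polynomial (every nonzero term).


All three coefficients share the factor 8; dividing through by 8 gives  (1 - x^2) y'' - x y' + 16 y = 0.
This matches the Chebyshev equation (1 - x^2) y'' - x y' + n^2 y = 0 (note the -x y' term, not -2x y') with n^2 = 16, so n = 4; the polynomial solution is T_4(x).
With y = sum_k a_k x^k, matching x^k gives (k+2)(k+1) a_{k+2} = (k^2 - n^2) a_k = (k - 4)(k + 4) a_k. The right side vanishes at k = 4, so the series with the parity of 4 terminates at degree 4.
Standard normalization: leading coefficient of T_n is 2^(n-1), so a_4 = 2^3 = 8. Work downward with a_k = (k+1)(k+2) a_{k+2} / ((k - 4)(k + 4)):
  a_2 = (3)(4)(8) / ((2 - 4)(2 + 4)) = 96/(-12) = -8
  a_0 = (1)(2)(-8) / ((0 - 4)(0 + 4)) = -16/(-16) = 1
Hence T_4(x) = 8 x^4 - 8 x^2 + 1.

T_4(x); series = 8 x^4 - 8 x^2 + 1
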